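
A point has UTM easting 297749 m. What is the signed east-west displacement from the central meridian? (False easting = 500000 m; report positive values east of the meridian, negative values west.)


displacement = 297749 - 500000 = -202251 m

-202251 m


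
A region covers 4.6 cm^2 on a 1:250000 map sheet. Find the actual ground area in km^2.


ground_area = 4.6 * (250000/100)^2 = 28750000.0 m^2 = 28.75 km^2

28.75 km^2


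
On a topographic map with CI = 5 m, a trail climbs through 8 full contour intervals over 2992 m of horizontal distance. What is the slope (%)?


elevation change = 8 * 5 = 40 m
slope = 40 / 2992 * 100 = 1.3%

1.3%


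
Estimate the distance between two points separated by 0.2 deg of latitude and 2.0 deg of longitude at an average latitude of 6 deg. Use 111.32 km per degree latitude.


dlat_km = 0.2 * 111.32 = 22.264
dlon_km = 2.0 * 111.32 * cos(6) ≈ 221.42
dist = sqrt(22.264^2 + 221.42^2) ≈ 222.5 km

222.5 km


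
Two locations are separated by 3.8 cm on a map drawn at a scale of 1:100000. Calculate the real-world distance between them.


ground = 3.8 cm * 100000 / 100 = 3800.0 m = 3.8 km

3.8 km


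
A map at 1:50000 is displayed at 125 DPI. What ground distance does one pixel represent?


pixel_cm = 2.54 / 125 = 0.02032 cm
ground = pixel_cm * 50000 / 100 = 2.54 * 50000 / (125 * 100) = 127000 / 12500 = 10.16 m

10.16 m


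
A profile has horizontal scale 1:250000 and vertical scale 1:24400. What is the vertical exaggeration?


VE = horizontal_scale / vertical_scale = 250000 / 24400 ≈ 10.2

10.2x


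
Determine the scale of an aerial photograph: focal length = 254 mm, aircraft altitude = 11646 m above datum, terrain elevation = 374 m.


scale = f / (H - h) = 254 mm / 11272 m = 254 / 11272000 = 1:44378

1:44378


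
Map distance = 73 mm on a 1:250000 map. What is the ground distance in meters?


ground = 73 mm * 250000 / 1000 = 18250.0 m

18250.0 m


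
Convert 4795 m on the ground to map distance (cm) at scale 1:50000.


map_cm = 4795 * 100 / 50000 = 9.59 cm

9.59 cm


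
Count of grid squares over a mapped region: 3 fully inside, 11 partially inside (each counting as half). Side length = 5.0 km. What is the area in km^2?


effective squares = 3 + 11 * 0.5 = 8.5
area = 8.5 * 25.0 = 212.5 km^2

212.5 km^2


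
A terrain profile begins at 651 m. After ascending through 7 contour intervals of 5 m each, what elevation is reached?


elevation = 651 + 7 * 5 = 686 m

686 m


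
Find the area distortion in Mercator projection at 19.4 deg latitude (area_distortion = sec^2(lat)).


area_distortion = 1/cos^2(19.4) = 1.124

1.124


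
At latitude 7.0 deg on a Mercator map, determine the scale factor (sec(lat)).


SF = 1 / cos(7.0) = 1 / 0.992546 = 1.008

1.008


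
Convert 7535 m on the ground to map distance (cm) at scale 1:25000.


map_cm = 7535 * 100 / 25000 = 30.14 cm

30.14 cm


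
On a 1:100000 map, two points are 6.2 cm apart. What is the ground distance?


ground = 6.2 cm * 100000 / 100 = 6200.0 m = 6.2 km

6.2 km


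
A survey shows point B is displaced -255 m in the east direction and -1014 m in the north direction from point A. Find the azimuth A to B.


az = atan2(-255, -1014) = -165.9 deg
adjusted to 0-360: 194.1 degrees

194.1 degrees


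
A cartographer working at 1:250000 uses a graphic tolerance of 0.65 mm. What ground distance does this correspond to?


ground = 0.65 mm * 250000 / 1000 = 162.5 m

162.5 m


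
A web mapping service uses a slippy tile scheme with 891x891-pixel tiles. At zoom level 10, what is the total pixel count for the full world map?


tiles per axis = 2^10 = 1024
total tiles = 1024^2 = 1048576
pixels per axis = 1024 * 891 = 912384
total pixels = 912384^2 = 832444563456

832444563456 pixels


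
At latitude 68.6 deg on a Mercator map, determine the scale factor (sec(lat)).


SF = 1 / cos(68.6) = 1 / 0.364877 = 2.741

2.741


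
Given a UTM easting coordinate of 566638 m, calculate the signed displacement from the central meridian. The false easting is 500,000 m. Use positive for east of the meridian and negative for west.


displacement = 566638 - 500000 = 66638 m

66638 m


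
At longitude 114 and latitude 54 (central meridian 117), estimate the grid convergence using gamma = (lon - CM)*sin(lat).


gamma = (114 - 117) * sin(54) = -3 * 0.809017 = -2.427 degrees

-2.427 degrees


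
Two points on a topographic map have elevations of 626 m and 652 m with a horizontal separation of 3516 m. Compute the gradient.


gradient = (652 - 626) / 3516 = 26 / 3516 = 0.0074

0.0074


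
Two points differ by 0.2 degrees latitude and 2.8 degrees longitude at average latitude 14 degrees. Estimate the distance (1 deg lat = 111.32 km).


dlat_km = 0.2 * 111.32 = 22.264
dlon_km = 2.8 * 111.32 * cos(14) ≈ 302.437
dist = sqrt(22.264^2 + 302.437^2) ≈ 303.3 km

303.3 km


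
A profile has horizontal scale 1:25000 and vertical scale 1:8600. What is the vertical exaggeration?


VE = horizontal_scale / vertical_scale = 25000 / 8600 ≈ 2.9

2.9x


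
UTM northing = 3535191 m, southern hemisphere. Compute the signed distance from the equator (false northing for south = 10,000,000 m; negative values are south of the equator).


For southern: actual = 3535191 - 10000000 = -6464809 m

-6464809 m


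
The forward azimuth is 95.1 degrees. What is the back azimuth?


back azimuth = (95.1 + 180) mod 360 = 275.1 degrees

275.1 degrees


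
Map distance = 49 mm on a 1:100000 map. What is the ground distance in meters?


ground = 49 mm * 100000 / 1000 = 4900.0 m

4900.0 m


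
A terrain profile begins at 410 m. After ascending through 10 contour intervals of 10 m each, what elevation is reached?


elevation = 410 + 10 * 10 = 510 m

510 m


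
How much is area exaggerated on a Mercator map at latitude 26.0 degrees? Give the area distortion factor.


area_distortion = 1/cos^2(26.0) = 1.238

1.238


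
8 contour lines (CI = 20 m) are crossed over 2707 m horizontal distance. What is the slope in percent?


elevation change = 8 * 20 = 160 m
slope = 160 / 2707 * 100 = 5.9%

5.9%


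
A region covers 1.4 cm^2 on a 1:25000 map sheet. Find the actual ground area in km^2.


ground_area = 1.4 * (25000/100)^2 = 87500.0 m^2 = 0.0875 km^2 ≈ 0.088 km^2

0.088 km^2


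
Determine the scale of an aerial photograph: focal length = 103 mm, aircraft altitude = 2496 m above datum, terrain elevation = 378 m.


scale = f / (H - h) = 103 mm / 2118 m = 103 / 2118000 = 1:20563

1:20563


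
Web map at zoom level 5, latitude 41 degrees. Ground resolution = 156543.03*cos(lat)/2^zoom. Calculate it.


res = 156543.03 * cos(41) / 2^5 = 156543.03 * 0.75470958 / 32 = 3692.02 m/pixel

3692.02 m/pixel


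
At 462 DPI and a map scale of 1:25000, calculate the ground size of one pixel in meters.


pixel_cm = 2.54 / 462 ≈ 0.005498 cm
ground = pixel_cm * 25000 / 100 = 2.54 * 25000 / (462 * 100) = 63500 / 46200 ≈ 1.37 m

1.37 m


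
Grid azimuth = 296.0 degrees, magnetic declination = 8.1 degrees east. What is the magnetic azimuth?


magnetic azimuth = grid azimuth - declination (east +ve)
mag_az = 296.0 - 8.1 = 287.9 degrees

287.9 degrees


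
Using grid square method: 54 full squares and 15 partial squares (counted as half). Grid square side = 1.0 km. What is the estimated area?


effective squares = 54 + 15 * 0.5 = 61.5
area = 61.5 * 1.0 = 61.5 km^2

61.5 km^2


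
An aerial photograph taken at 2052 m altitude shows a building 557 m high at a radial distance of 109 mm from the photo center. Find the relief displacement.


d = h * r / H = 557 * 109 / 2052 = 29.59 mm

29.59 mm


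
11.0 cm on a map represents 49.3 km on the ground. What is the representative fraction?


ground = 49.3 km = 4930000 cm; RF denominator = ground / map = 4930000 / 11.0 ≈ 448182; RF = 1:448182

1:448182


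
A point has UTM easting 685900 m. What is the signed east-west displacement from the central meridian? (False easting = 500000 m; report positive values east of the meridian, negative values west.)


displacement = 685900 - 500000 = 185900 m

185900 m


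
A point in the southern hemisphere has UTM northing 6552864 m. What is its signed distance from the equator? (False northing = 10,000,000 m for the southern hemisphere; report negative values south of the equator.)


For southern: actual = 6552864 - 10000000 = -3447136 m

-3447136 m


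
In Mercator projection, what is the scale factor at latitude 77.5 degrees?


SF = 1 / cos(77.5) = 1 / 0.21644 = 4.62

4.62


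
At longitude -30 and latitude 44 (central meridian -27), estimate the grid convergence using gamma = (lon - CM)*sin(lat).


gamma = (-30 - -27) * sin(44) = -3 * 0.694658 = -2.084 degrees

-2.084 degrees


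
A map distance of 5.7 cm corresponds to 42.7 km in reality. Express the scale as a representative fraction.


ground = 42.7 km = 4270000 cm; RF denominator = ground / map = 4270000 / 5.7 ≈ 749123; RF = 1:749123

1:749123


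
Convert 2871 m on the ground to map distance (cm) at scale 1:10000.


map_cm = 2871 * 100 / 10000 = 28.71 cm

28.71 cm


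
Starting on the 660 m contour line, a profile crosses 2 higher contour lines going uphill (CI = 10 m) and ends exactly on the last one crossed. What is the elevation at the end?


elevation = 660 + 2 * 10 = 680 m

680 m


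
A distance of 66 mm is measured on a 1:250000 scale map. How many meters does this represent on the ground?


ground = 66 mm * 250000 / 1000 = 16500.0 m

16500.0 m


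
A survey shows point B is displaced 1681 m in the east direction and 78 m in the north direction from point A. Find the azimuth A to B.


az = atan2(1681, 78) = 87.3 deg
adjusted to 0-360: 87.3 degrees

87.3 degrees


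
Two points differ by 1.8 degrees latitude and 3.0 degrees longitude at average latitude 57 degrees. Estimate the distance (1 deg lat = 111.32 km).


dlat_km = 1.8 * 111.32 = 200.376
dlon_km = 3.0 * 111.32 * cos(57) ≈ 181.888
dist = sqrt(200.376^2 + 181.888^2) ≈ 270.6 km

270.6 km


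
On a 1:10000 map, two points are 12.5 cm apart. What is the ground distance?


ground = 12.5 cm * 10000 / 100 = 1250.0 m = 1.25 km

1.25 km


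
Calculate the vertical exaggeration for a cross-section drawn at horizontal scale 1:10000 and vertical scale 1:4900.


VE = horizontal_scale / vertical_scale = 10000 / 4900 ≈ 2.0

2.0x


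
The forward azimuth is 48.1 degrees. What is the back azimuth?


back azimuth = (48.1 + 180) mod 360 = 228.1 degrees

228.1 degrees


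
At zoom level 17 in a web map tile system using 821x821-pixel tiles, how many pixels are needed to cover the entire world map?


tiles per axis = 2^17 = 131072
total tiles = 131072^2 = 17179869184
pixels per axis = 131072 * 821 = 107610112
total pixels = 107610112^2 = 11579936204652544

11579936204652544 pixels


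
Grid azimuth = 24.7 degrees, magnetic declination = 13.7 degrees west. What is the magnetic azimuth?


magnetic azimuth = grid azimuth - declination (east +ve)
mag_az = 24.7 - -13.7 = 38.4 degrees

38.4 degrees


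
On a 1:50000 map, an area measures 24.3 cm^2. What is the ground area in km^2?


ground_area = 24.3 * (50000/100)^2 = 6075000.0 m^2 = 6.075 km^2

6.075 km^2


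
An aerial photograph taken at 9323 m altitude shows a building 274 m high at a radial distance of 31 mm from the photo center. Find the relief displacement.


d = h * r / H = 274 * 31 / 9323 = 0.91 mm

0.91 mm


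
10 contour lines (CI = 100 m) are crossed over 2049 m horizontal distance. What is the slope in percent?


elevation change = 10 * 100 = 1000 m
slope = 1000 / 2049 * 100 = 48.8%

48.8%


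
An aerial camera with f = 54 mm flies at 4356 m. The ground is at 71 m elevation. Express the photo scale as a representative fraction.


scale = f / (H - h) = 54 mm / 4285 m = 54 / 4285000 = 1:79352

1:79352


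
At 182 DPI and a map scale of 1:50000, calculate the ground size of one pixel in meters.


pixel_cm = 2.54 / 182 ≈ 0.013956 cm
ground = pixel_cm * 50000 / 100 = 2.54 * 50000 / (182 * 100) = 127000 / 18200 ≈ 6.98 m

6.98 m


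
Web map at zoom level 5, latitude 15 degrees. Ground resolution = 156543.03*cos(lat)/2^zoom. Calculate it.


res = 156543.03 * cos(15) / 2^5 = 156543.03 * 0.96592583 / 32 = 4725.28 m/pixel

4725.28 m/pixel


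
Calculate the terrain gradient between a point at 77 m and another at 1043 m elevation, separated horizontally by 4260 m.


gradient = (1043 - 77) / 4260 = 966 / 4260 = 0.2268

0.2268


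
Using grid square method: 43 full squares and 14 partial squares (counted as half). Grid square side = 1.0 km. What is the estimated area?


effective squares = 43 + 14 * 0.5 = 50.0
area = 50.0 * 1.0 = 50.0 km^2

50.0 km^2


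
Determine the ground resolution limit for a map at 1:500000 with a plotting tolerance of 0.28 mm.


ground = 0.28 mm * 500000 / 1000 = 140.0 m

140.0 m


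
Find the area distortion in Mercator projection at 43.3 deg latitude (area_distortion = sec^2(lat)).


area_distortion = 1/cos^2(43.3) = 1.888

1.888


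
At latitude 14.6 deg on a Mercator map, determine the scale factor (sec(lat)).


SF = 1 / cos(14.6) = 1 / 0.967709 = 1.033

1.033


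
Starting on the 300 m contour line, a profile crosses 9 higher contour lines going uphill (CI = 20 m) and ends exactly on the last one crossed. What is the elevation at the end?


elevation = 300 + 9 * 20 = 480 m

480 m


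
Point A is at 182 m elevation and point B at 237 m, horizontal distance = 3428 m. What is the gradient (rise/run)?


gradient = (237 - 182) / 3428 = 55 / 3428 = 0.016

0.016


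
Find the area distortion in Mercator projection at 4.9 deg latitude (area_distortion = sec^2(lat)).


area_distortion = 1/cos^2(4.9) = 1.007

1.007


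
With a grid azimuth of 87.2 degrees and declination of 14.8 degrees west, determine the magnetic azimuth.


magnetic azimuth = grid azimuth - declination (east +ve)
mag_az = 87.2 - -14.8 = 102.0 degrees

102.0 degrees


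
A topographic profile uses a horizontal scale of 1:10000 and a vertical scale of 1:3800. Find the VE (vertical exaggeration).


VE = horizontal_scale / vertical_scale = 10000 / 3800 ≈ 2.6

2.6x


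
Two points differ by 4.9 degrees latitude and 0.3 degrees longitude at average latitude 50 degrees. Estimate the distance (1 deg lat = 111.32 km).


dlat_km = 4.9 * 111.32 = 545.468
dlon_km = 0.3 * 111.32 * cos(50) ≈ 21.467
dist = sqrt(545.468^2 + 21.467^2) ≈ 545.9 km

545.9 km


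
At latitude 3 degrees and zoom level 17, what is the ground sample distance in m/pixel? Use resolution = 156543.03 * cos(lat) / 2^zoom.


res = 156543.03 * cos(3) / 2^17 = 156543.03 * 0.99862953 / 131072 = 1.19 m/pixel

1.19 m/pixel


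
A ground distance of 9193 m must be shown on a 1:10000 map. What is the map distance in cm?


map_cm = 9193 * 100 / 10000 = 91.93 cm

91.93 cm


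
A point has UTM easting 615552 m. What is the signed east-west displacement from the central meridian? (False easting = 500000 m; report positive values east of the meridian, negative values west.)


displacement = 615552 - 500000 = 115552 m

115552 m


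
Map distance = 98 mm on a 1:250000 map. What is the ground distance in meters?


ground = 98 mm * 250000 / 1000 = 24500.0 m

24500.0 m


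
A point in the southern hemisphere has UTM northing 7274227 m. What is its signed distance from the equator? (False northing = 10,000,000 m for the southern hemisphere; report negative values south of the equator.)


For southern: actual = 7274227 - 10000000 = -2725773 m

-2725773 m


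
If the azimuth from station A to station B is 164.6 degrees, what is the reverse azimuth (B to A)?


back azimuth = (164.6 + 180) mod 360 = 344.6 degrees

344.6 degrees


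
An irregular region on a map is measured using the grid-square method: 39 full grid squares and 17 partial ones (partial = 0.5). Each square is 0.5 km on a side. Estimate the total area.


effective squares = 39 + 17 * 0.5 = 47.5
area = 47.5 * 0.25 = 11.875 km^2

11.875 km^2


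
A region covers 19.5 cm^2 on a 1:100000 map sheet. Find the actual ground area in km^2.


ground_area = 19.5 * (100000/100)^2 = 19500000.0 m^2 = 19.5 km^2

19.5 km^2


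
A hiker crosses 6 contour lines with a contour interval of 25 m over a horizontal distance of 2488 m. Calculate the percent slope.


elevation change = 6 * 25 = 150 m
slope = 150 / 2488 * 100 = 6.0%

6.0%


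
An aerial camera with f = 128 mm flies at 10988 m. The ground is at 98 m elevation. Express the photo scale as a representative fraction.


scale = f / (H - h) = 128 mm / 10890 m = 128 / 10890000 = 1:85078

1:85078


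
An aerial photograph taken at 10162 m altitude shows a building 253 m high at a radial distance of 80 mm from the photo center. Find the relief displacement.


d = h * r / H = 253 * 80 / 10162 = 1.99 mm

1.99 mm


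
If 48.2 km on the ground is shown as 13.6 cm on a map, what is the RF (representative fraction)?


ground = 48.2 km = 4820000 cm; RF denominator = ground / map = 4820000 / 13.6 ≈ 354412; RF = 1:354412

1:354412


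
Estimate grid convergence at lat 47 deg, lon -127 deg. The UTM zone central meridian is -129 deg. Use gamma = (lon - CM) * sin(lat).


gamma = (-127 - -129) * sin(47) = 2 * 0.731354 = 1.463 degrees

1.463 degrees


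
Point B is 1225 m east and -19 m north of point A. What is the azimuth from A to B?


az = atan2(1225, -19) = 90.9 deg
adjusted to 0-360: 90.9 degrees

90.9 degrees


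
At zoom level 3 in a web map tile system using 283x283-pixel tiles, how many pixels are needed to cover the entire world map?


tiles per axis = 2^3 = 8
total tiles = 8^2 = 64
pixels per axis = 8 * 283 = 2264
total pixels = 2264^2 = 5125696

5125696 pixels


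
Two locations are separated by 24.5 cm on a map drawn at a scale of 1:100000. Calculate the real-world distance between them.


ground = 24.5 cm * 100000 / 100 = 24500.0 m = 24.5 km

24.5 km


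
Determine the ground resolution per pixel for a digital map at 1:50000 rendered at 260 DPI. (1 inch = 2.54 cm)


pixel_cm = 2.54 / 260 ≈ 0.009769 cm
ground = pixel_cm * 50000 / 100 = 2.54 * 50000 / (260 * 100) = 127000 / 26000 ≈ 4.88 m

4.88 m


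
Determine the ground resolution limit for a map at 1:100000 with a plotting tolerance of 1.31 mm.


ground = 1.31 mm * 100000 / 1000 = 131.0 m

131.0 m


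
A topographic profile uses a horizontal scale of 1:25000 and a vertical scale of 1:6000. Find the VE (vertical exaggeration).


VE = horizontal_scale / vertical_scale = 25000 / 6000 ≈ 4.2

4.2x


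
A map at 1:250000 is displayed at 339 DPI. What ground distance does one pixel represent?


pixel_cm = 2.54 / 339 ≈ 0.007493 cm
ground = pixel_cm * 250000 / 100 = 2.54 * 250000 / (339 * 100) = 635000 / 33900 ≈ 18.73 m

18.73 m


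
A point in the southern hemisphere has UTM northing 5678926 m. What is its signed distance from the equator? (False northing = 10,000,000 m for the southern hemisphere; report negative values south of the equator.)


For southern: actual = 5678926 - 10000000 = -4321074 m

-4321074 m


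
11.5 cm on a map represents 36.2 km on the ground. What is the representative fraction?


ground = 36.2 km = 3620000 cm; RF denominator = ground / map = 3620000 / 11.5 ≈ 314783; RF = 1:314783

1:314783


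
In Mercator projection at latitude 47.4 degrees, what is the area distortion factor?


area_distortion = 1/cos^2(47.4) = 2.183

2.183


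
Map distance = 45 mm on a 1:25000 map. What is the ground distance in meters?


ground = 45 mm * 25000 / 1000 = 1125.0 m

1125.0 m


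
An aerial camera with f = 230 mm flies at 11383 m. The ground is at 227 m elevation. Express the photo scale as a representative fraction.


scale = f / (H - h) = 230 mm / 11156 m = 230 / 11156000 = 1:48504

1:48504


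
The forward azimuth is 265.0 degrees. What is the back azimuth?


back azimuth = (265.0 + 180) mod 360 = 85.0 degrees

85.0 degrees


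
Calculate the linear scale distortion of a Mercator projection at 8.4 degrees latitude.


SF = 1 / cos(8.4) = 1 / 0.989272 = 1.011

1.011


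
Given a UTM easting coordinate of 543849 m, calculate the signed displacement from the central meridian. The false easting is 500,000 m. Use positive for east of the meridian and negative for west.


displacement = 543849 - 500000 = 43849 m

43849 m


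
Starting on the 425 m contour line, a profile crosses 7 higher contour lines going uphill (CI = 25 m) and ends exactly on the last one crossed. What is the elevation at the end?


elevation = 425 + 7 * 25 = 600 m

600 m


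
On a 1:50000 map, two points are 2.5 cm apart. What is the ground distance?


ground = 2.5 cm * 50000 / 100 = 1250.0 m = 1.25 km

1.25 km


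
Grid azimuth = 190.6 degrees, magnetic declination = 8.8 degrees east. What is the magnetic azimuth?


magnetic azimuth = grid azimuth - declination (east +ve)
mag_az = 190.6 - 8.8 = 181.8 degrees

181.8 degrees


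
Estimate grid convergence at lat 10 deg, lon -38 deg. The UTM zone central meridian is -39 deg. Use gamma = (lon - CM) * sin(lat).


gamma = (-38 - -39) * sin(10) = 1 * 0.173648 = 0.174 degrees

0.174 degrees


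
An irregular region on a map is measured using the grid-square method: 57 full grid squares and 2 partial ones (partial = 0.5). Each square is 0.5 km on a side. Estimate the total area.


effective squares = 57 + 2 * 0.5 = 58.0
area = 58.0 * 0.25 = 14.5 km^2

14.5 km^2


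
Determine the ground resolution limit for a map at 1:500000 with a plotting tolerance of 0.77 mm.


ground = 0.77 mm * 500000 / 1000 = 385.0 m

385.0 m


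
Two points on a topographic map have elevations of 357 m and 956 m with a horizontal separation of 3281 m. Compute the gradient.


gradient = (956 - 357) / 3281 = 599 / 3281 = 0.1826

0.1826


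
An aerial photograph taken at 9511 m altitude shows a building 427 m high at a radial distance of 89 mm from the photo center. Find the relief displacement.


d = h * r / H = 427 * 89 / 9511 = 4.0 mm

4.0 mm


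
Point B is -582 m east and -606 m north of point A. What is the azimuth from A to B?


az = atan2(-582, -606) = -136.2 deg
adjusted to 0-360: 223.8 degrees

223.8 degrees


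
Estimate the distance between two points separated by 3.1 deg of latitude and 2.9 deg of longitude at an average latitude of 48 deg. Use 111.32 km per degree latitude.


dlat_km = 3.1 * 111.32 = 345.092
dlon_km = 2.9 * 111.32 * cos(48) ≈ 216.014
dist = sqrt(345.092^2 + 216.014^2) ≈ 407.1 km

407.1 km


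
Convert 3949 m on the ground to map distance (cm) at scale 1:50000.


map_cm = 3949 * 100 / 50000 = 7.898 cm ≈ 7.9 cm

7.9 cm


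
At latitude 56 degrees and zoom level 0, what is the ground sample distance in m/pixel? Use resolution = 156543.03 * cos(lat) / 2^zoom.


res = 156543.03 * cos(56) / 2^0 = 156543.03 * 0.5591929 / 1 = 87537.75 m/pixel

87537.75 m/pixel


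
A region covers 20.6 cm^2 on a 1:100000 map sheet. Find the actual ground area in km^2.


ground_area = 20.6 * (100000/100)^2 = 20600000.0 m^2 = 20.6 km^2

20.6 km^2


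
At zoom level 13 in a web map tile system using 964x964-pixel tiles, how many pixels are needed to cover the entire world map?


tiles per axis = 2^13 = 8192
total tiles = 8192^2 = 67108864
pixels per axis = 8192 * 964 = 7897088
total pixels = 7897088^2 = 62363998879744

62363998879744 pixels


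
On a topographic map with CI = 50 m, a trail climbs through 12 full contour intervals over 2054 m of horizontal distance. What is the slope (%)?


elevation change = 12 * 50 = 600 m
slope = 600 / 2054 * 100 = 29.2%

29.2%


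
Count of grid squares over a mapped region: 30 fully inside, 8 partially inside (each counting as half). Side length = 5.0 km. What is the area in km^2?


effective squares = 30 + 8 * 0.5 = 34.0
area = 34.0 * 25.0 = 850.0 km^2

850.0 km^2


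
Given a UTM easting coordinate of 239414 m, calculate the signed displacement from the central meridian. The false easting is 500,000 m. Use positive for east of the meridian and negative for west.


displacement = 239414 - 500000 = -260586 m

-260586 m


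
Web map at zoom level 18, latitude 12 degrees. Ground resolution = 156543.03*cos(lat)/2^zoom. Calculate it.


res = 156543.03 * cos(12) / 2^18 = 156543.03 * 0.9781476 / 262144 = 0.58 m/pixel

0.58 m/pixel


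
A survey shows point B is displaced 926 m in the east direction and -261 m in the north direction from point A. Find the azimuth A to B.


az = atan2(926, -261) = 105.7 deg
adjusted to 0-360: 105.7 degrees

105.7 degrees


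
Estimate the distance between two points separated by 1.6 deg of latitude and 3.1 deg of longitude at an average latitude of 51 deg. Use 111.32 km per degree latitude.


dlat_km = 1.6 * 111.32 = 178.112
dlon_km = 3.1 * 111.32 * cos(51) ≈ 217.173
dist = sqrt(178.112^2 + 217.173^2) ≈ 280.9 km

280.9 km


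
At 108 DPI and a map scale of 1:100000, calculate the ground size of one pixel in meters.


pixel_cm = 2.54 / 108 ≈ 0.023519 cm
ground = pixel_cm * 100000 / 100 = 2.54 * 100000 / (108 * 100) = 254000 / 10800 ≈ 23.52 m

23.52 m


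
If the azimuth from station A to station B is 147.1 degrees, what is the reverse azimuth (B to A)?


back azimuth = (147.1 + 180) mod 360 = 327.1 degrees

327.1 degrees


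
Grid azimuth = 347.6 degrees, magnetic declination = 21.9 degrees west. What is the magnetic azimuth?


magnetic azimuth = grid azimuth - declination (east +ve)
mag_az = 347.6 - -21.9 = 9.5 degrees

9.5 degrees


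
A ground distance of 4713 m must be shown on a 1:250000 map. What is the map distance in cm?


map_cm = 4713 * 100 / 250000 = 1.8852 cm ≈ 1.89 cm

1.89 cm


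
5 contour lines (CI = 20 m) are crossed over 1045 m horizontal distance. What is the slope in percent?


elevation change = 5 * 20 = 100 m
slope = 100 / 1045 * 100 = 9.6%

9.6%


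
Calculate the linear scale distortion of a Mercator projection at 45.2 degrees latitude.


SF = 1 / cos(45.2) = 1 / 0.704634 = 1.419

1.419


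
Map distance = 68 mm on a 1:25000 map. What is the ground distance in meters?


ground = 68 mm * 25000 / 1000 = 1700.0 m

1700.0 m


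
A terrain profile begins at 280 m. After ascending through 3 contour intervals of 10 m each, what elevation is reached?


elevation = 280 + 3 * 10 = 310 m

310 m


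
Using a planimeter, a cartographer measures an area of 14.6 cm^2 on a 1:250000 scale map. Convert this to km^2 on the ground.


ground_area = 14.6 * (250000/100)^2 = 91250000.0 m^2 = 91.25 km^2

91.25 km^2


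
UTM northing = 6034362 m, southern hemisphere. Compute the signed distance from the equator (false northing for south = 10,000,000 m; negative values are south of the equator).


For southern: actual = 6034362 - 10000000 = -3965638 m

-3965638 m


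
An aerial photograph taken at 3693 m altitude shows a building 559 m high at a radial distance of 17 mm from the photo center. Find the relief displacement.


d = h * r / H = 559 * 17 / 3693 = 2.57 mm

2.57 mm


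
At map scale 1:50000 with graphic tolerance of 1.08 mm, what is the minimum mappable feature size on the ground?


ground = 1.08 mm * 50000 / 1000 = 54.0 m

54.0 m


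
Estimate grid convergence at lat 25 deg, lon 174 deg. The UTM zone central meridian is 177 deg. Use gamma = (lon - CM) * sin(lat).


gamma = (174 - 177) * sin(25) = -3 * 0.422618 = -1.268 degrees

-1.268 degrees


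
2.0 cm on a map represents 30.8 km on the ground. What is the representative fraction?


ground = 30.8 km = 3080000 cm; RF denominator = ground / map = 3080000 / 2.0 = 1540000; RF = 1:1540000

1:1540000


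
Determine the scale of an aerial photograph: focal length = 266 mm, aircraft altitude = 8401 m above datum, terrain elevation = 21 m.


scale = f / (H - h) = 266 mm / 8380 m = 266 / 8380000 = 1:31504

1:31504


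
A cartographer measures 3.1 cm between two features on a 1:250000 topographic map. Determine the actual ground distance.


ground = 3.1 cm * 250000 / 100 = 7750.0 m = 7.75 km

7.75 km


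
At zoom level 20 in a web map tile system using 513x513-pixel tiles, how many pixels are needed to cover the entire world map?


tiles per axis = 2^20 = 1048576
total tiles = 1048576^2 = 1099511627776
pixels per axis = 1048576 * 513 = 537919488
total pixels = 537919488^2 = 289357375570182144

289357375570182144 pixels


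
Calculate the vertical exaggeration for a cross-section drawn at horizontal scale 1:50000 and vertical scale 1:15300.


VE = horizontal_scale / vertical_scale = 50000 / 15300 ≈ 3.3

3.3x


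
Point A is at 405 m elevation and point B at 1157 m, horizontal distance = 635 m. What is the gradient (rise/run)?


gradient = (1157 - 405) / 635 = 752 / 635 = 1.1843

1.1843


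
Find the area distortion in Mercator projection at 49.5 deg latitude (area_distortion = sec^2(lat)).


area_distortion = 1/cos^2(49.5) = 2.371

2.371


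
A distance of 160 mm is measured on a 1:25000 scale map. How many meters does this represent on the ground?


ground = 160 mm * 25000 / 1000 = 4000.0 m

4000.0 m


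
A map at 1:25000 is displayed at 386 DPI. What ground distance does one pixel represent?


pixel_cm = 2.54 / 386 ≈ 0.00658 cm
ground = pixel_cm * 25000 / 100 = 2.54 * 25000 / (386 * 100) = 63500 / 38600 ≈ 1.65 m

1.65 m


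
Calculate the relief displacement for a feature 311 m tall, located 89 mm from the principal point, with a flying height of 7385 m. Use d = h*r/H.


d = h * r / H = 311 * 89 / 7385 = 3.75 mm

3.75 mm


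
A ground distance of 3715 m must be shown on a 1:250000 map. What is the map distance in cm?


map_cm = 3715 * 100 / 250000 = 1.486 cm ≈ 1.49 cm

1.49 cm


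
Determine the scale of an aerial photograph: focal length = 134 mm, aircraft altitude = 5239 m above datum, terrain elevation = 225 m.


scale = f / (H - h) = 134 mm / 5014 m = 134 / 5014000 = 1:37418

1:37418


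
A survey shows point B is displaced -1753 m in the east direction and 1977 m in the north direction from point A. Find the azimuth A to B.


az = atan2(-1753, 1977) = -41.6 deg
adjusted to 0-360: 318.4 degrees

318.4 degrees


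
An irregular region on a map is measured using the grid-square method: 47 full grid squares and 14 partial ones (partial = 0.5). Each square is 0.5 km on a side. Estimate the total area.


effective squares = 47 + 14 * 0.5 = 54.0
area = 54.0 * 0.25 = 13.5 km^2

13.5 km^2


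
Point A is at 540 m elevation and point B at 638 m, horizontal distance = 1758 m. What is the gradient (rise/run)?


gradient = (638 - 540) / 1758 = 98 / 1758 = 0.0557

0.0557


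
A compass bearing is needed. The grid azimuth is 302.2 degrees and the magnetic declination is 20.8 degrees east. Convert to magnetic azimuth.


magnetic azimuth = grid azimuth - declination (east +ve)
mag_az = 302.2 - 20.8 = 281.4 degrees

281.4 degrees


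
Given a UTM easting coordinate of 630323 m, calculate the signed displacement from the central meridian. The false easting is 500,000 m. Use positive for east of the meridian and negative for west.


displacement = 630323 - 500000 = 130323 m

130323 m


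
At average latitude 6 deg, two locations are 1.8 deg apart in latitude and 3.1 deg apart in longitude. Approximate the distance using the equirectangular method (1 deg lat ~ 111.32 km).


dlat_km = 1.8 * 111.32 = 200.376
dlon_km = 3.1 * 111.32 * cos(6) ≈ 343.202
dist = sqrt(200.376^2 + 343.202^2) ≈ 397.4 km

397.4 km


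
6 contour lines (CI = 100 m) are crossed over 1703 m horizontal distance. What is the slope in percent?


elevation change = 6 * 100 = 600 m
slope = 600 / 1703 * 100 = 35.2%

35.2%


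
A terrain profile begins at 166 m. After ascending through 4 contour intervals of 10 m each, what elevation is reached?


elevation = 166 + 4 * 10 = 206 m

206 m


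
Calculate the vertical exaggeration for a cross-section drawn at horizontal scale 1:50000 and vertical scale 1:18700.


VE = horizontal_scale / vertical_scale = 50000 / 18700 ≈ 2.7

2.7x


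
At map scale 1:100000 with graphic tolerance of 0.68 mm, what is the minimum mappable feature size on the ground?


ground = 0.68 mm * 100000 / 1000 = 68.0 m

68.0 m


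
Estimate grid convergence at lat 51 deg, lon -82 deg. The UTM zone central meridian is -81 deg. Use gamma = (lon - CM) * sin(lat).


gamma = (-82 - -81) * sin(51) = -1 * 0.777146 = -0.777 degrees

-0.777 degrees


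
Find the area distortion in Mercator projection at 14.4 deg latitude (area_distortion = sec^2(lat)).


area_distortion = 1/cos^2(14.4) = 1.066

1.066


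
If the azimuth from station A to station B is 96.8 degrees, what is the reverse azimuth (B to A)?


back azimuth = (96.8 + 180) mod 360 = 276.8 degrees

276.8 degrees


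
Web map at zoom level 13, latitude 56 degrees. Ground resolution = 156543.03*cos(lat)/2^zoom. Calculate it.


res = 156543.03 * cos(56) / 2^13 = 156543.03 * 0.5591929 / 8192 = 10.69 m/pixel

10.69 m/pixel


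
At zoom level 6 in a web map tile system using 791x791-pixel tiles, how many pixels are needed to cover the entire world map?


tiles per axis = 2^6 = 64
total tiles = 64^2 = 4096
pixels per axis = 64 * 791 = 50624
total pixels = 50624^2 = 2562789376

2562789376 pixels


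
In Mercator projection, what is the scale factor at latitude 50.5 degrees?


SF = 1 / cos(50.5) = 1 / 0.636078 = 1.572

1.572


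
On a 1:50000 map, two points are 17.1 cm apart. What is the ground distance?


ground = 17.1 cm * 50000 / 100 = 8550.0 m = 8.55 km

8.55 km


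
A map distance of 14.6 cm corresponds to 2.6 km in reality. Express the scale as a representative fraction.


ground = 2.6 km = 260000 cm; RF denominator = ground / map = 260000 / 14.6 ≈ 17808; RF = 1:17808

1:17808


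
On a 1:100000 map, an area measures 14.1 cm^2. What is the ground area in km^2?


ground_area = 14.1 * (100000/100)^2 = 14100000.0 m^2 = 14.1 km^2

14.1 km^2


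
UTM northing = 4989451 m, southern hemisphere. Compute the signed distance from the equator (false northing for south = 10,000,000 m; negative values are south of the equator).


For southern: actual = 4989451 - 10000000 = -5010549 m

-5010549 m


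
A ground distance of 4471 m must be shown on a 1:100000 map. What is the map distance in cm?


map_cm = 4471 * 100 / 100000 = 4.471 cm ≈ 4.47 cm

4.47 cm


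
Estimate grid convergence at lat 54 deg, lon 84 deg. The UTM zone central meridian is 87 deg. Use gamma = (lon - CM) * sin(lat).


gamma = (84 - 87) * sin(54) = -3 * 0.809017 = -2.427 degrees

-2.427 degrees


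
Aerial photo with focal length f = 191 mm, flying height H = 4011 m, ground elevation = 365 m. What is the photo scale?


scale = f / (H - h) = 191 mm / 3646 m = 191 / 3646000 = 1:19089

1:19089


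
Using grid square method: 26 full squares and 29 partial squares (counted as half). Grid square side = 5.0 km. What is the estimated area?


effective squares = 26 + 29 * 0.5 = 40.5
area = 40.5 * 25.0 = 1012.5 km^2

1012.5 km^2


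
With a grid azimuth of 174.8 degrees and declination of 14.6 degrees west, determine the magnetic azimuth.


magnetic azimuth = grid azimuth - declination (east +ve)
mag_az = 174.8 - -14.6 = 189.4 degrees

189.4 degrees


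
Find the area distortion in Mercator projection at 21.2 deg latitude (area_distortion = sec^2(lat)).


area_distortion = 1/cos^2(21.2) = 1.15

1.15


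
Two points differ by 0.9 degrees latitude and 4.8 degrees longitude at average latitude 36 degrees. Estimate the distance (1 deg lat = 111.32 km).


dlat_km = 0.9 * 111.32 = 100.188
dlon_km = 4.8 * 111.32 * cos(36) ≈ 432.287
dist = sqrt(100.188^2 + 432.287^2) ≈ 443.7 km

443.7 km


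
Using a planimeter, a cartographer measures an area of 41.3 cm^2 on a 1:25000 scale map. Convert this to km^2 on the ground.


ground_area = 41.3 * (25000/100)^2 = 2581250.0 m^2 = 2.58125 km^2 ≈ 2.581 km^2

2.581 km^2


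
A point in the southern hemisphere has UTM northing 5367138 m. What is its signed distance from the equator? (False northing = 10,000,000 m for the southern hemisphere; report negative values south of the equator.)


For southern: actual = 5367138 - 10000000 = -4632862 m

-4632862 m


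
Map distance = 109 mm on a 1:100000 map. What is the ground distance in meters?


ground = 109 mm * 100000 / 1000 = 10900.0 m

10900.0 m


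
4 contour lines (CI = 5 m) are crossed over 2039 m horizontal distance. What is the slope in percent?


elevation change = 4 * 5 = 20 m
slope = 20 / 2039 * 100 = 1.0%

1.0%


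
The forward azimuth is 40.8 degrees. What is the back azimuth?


back azimuth = (40.8 + 180) mod 360 = 220.8 degrees

220.8 degrees


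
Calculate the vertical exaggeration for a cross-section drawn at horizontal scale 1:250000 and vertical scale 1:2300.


VE = horizontal_scale / vertical_scale = 250000 / 2300 ≈ 108.7

108.7x


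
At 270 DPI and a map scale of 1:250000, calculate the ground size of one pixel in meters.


pixel_cm = 2.54 / 270 ≈ 0.009407 cm
ground = pixel_cm * 250000 / 100 = 2.54 * 250000 / (270 * 100) = 635000 / 27000 ≈ 23.52 m

23.52 m


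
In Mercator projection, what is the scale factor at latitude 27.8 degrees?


SF = 1 / cos(27.8) = 1 / 0.884581 = 1.13

1.13


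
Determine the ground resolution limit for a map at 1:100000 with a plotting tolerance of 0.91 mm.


ground = 0.91 mm * 100000 / 1000 = 91.0 m

91.0 m


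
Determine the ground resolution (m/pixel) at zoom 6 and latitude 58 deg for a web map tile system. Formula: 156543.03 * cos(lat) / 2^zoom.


res = 156543.03 * cos(58) / 2^6 = 156543.03 * 0.52991926 / 64 = 1296.17 m/pixel

1296.17 m/pixel


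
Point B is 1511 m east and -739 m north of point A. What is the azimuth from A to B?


az = atan2(1511, -739) = 116.1 deg
adjusted to 0-360: 116.1 degrees

116.1 degrees


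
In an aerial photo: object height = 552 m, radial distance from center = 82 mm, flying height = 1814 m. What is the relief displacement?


d = h * r / H = 552 * 82 / 1814 = 24.95 mm

24.95 mm


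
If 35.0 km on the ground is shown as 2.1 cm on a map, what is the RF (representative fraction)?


ground = 35.0 km = 3500000 cm; RF denominator = ground / map = 3500000 / 2.1 ≈ 1666667; RF = 1:1666667

1:1666667


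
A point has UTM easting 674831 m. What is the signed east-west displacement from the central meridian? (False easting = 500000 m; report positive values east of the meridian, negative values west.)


displacement = 674831 - 500000 = 174831 m

174831 m


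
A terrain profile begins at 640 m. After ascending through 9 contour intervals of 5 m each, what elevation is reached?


elevation = 640 + 9 * 5 = 685 m

685 m


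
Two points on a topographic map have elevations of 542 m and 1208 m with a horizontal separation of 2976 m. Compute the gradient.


gradient = (1208 - 542) / 2976 = 666 / 2976 = 0.2238

0.2238


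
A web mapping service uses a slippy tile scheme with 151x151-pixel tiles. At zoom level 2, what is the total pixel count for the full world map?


tiles per axis = 2^2 = 4
total tiles = 4^2 = 16
pixels per axis = 4 * 151 = 604
total pixels = 604^2 = 364816

364816 pixels


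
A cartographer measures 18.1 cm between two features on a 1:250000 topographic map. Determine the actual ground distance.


ground = 18.1 cm * 250000 / 100 = 45250.0 m = 45.25 km

45.25 km
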